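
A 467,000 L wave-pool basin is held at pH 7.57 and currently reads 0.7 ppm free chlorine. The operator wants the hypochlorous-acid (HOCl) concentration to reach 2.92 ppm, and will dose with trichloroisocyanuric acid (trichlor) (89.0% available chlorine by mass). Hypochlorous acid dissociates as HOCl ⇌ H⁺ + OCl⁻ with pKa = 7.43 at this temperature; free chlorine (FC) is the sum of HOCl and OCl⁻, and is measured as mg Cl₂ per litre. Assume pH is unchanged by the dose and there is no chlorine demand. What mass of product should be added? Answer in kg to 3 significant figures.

3.28 kg

[OCl⁻]/[HOCl] = 10^(pH − pKa) = 10^(7.57 − 7.43) = 1.38; fraction as HOCl = 1/(1 + 1.38) = 0.4201.
Free chlorine required for 2.92 ppm HOCl: 2.92 / 0.4201 = 6.951 ppm.
FC to add: 6.951 − 0.7 = 6.251 mg/L as Cl₂.
Cl₂ equivalent: 6.251 mg/L × 467,000 L = 2919 g.
Product at 89.0% available Cl: 2919 / 0.89 = 3280 g.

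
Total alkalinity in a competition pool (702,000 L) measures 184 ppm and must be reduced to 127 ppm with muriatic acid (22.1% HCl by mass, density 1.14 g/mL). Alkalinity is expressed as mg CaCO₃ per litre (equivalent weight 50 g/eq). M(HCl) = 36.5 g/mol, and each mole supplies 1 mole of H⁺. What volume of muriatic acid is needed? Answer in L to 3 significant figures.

Alkalinity to neutralize: (184 − 127) = 57 mg/L as CaCO₃ × 702,000 L = 40,010 g as CaCO₃.
Equivalents of H⁺ required: 40,010 ÷ 50 g/eq = 800.3 eq = 800.3 mol HCl.
Mass of HCl: 800.3 × 36.5 = 29,210 g.
Mass of 22.1% solution: 29,210 / 0.221 = 132,200 g.
Volume: 132,200 g ÷ 1.14 g/mL = 115,900 mL.

116 L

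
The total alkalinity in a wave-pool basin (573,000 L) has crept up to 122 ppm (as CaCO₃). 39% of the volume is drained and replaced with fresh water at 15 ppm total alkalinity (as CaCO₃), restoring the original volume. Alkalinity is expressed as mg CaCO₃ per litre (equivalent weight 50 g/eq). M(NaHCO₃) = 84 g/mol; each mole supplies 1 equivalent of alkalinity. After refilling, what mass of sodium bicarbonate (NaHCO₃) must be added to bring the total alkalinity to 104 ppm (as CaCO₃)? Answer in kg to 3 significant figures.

22.8 kg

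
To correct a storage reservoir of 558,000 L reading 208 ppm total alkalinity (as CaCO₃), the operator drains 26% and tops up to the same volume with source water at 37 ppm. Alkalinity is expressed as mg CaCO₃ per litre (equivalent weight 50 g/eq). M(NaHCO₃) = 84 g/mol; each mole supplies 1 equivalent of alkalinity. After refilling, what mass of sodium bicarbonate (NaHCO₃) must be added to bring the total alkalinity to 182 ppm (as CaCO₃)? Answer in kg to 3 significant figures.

After draining 26% and refilling: 208 × 0.74 + 37 × 0.26 = 163.54 ppm.
Deficit to target: 182 − 163.54 = 18.46 mg/L.
As CaCO₃: 18.46 mg/L × 558,000 L = 10,300 g; ÷ 50 g/eq ÷ 1 = 206 mol NaHCO₃.
Mass: 206 × 84 = 17,310 g.

17.3 kg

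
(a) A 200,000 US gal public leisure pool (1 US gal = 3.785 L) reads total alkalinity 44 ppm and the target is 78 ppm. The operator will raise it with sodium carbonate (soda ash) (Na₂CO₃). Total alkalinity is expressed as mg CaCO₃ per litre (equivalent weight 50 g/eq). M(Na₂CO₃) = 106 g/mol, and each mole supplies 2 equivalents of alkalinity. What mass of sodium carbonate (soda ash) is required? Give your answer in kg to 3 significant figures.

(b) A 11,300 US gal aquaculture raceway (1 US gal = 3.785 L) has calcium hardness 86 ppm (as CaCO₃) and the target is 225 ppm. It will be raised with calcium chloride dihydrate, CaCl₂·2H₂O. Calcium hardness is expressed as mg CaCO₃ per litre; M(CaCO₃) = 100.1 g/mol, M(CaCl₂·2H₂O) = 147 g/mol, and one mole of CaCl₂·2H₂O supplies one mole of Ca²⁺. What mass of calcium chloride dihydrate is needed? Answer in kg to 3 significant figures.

(a) Volume: 200,000 US gal × 3.785 L/gal = 757,000 L.
(a) Alkalinity to add: (78 − 44) = 34 mg/L as CaCO₃ × 757,000 L = 25,740 g as CaCO₃.
(a) Equivalents: 25,740 g ÷ 50 g/eq = 514.8 eq.
(a) Each mole of Na₂CO₃ supplies 2 eq, so 514.8 / 2 = 257.4 mol.
(a) Mass: 257.4 mol × 106 g/mol = 27,280 g.

(b) Volume: 11,300 US gal × 3.785 L/gal = 42,770 L.
(b) Hardness to add: (225 − 86) = 139 mg/L as CaCO₃ × 42,770 L = 5945 g as CaCO₃.
(b) Moles of Ca²⁺ (1 mol Ca²⁺ ≡ 1 mol CaCO₃): 5945 / 100.1 g/mol = 59.39 mol.
(b) Mass of CaCl₂·2H₂O: 59.39 × 147 = 8731 g.

(a) 27.3 kg; (b) 8.73 kg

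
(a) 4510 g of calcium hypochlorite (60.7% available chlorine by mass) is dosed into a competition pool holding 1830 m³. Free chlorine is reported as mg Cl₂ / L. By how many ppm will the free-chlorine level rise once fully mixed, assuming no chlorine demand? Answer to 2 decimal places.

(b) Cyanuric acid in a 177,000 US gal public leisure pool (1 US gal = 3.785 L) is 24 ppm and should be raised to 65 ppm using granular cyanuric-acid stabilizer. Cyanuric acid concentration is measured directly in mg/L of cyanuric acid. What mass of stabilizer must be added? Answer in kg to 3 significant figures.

(a) Volume: 1830 m³ = 1,830,000 L.
(a) Available chlorine delivered: 4510 g × 0.607 = 2738 g as Cl₂.
(a) Concentration rise: 2738 g / 1,830,000 L = 1.496 mg/L = 1.50 ppm.

(b) Volume: 177,000 US gal × 3.785 L/gal = 669,945 L.
(b) CYA to add: (65 − 24) = 41 mg/L × 669,945 L = 27,470 g cyanuric acid.

(a) 1.50 ppm; (b) 27.5 kg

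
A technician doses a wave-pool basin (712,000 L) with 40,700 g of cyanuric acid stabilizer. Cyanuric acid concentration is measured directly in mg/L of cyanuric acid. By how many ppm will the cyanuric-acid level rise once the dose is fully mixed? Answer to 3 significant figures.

57.2 ppm

Rise: 40,700 g / 712,000 L × 1000 = 57.16 mg/L.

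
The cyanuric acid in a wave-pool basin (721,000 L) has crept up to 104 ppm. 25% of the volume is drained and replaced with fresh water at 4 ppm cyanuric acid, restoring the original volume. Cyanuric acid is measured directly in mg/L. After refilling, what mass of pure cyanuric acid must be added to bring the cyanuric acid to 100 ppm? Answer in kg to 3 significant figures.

After draining 25% and refilling: 104 × 0.75 + 4 × 0.25 = 79 ppm.
Deficit to target: 100 − 79 = 21 mg/L.
Mass: 21 mg/L × 721,000 L = 15,140 g cyanuric acid.

15.1 kg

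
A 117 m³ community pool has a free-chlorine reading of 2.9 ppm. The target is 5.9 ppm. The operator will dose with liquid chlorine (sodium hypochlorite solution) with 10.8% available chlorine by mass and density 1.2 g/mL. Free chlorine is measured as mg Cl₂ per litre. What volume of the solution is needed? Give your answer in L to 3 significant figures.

Volume: 117 m³ = 117,000 L.
Chlorine deficit: 5.9 − 2.9 = 3 ppm = 3 mg/L as Cl₂.
Cl₂ equivalent needed: 3 mg/L × 117,000 L = 351,000 mg = 351 g.
Product at 10.8% available chlorine: 351 / 0.108 = 3250 g.
Volume at density 1.2 g/mL: 3250 g ÷ 1.2 g/mL = 2708 mL.

2.71 L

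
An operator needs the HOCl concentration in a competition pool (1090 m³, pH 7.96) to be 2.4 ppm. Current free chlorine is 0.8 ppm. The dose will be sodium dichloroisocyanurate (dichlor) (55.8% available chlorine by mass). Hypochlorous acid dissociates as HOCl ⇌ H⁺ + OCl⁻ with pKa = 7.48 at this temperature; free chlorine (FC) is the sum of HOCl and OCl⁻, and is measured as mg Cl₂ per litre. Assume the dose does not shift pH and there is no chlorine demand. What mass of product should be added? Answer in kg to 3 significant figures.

17.3 kg

Volume: 1090 m³ = 1,090,000 L.
[OCl⁻]/[HOCl] = 10^(pH − pKa) = 10^(7.96 − 7.48) = 3.02; fraction as HOCl = 1/(1 + 3.02) = 0.2488.
Free chlorine required for 2.4 ppm HOCl: 2.4 / 0.2488 = 9.648 ppm.
FC to add: 9.648 − 0.8 = 8.848 mg/L as Cl₂.
Cl₂ equivalent: 8.848 mg/L × 1,090,000 L = 9644 g.
Product at 55.8% available Cl: 9644 / 0.558 = 17,280 g.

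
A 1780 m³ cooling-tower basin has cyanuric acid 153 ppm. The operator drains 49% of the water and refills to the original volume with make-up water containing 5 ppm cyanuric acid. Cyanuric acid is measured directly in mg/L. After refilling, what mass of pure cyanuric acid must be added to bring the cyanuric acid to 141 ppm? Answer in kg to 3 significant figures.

Volume: 1780 m³ = 1,780,000 L.
After draining 49% and refilling: 153 × 0.51 + 5 × 0.49 = 80.48 ppm.
Deficit to target: 141 − 80.48 = 60.52 mg/L.
Mass: 60.52 mg/L × 1,780,000 L = 107,700 g cyanuric acid.

108 kg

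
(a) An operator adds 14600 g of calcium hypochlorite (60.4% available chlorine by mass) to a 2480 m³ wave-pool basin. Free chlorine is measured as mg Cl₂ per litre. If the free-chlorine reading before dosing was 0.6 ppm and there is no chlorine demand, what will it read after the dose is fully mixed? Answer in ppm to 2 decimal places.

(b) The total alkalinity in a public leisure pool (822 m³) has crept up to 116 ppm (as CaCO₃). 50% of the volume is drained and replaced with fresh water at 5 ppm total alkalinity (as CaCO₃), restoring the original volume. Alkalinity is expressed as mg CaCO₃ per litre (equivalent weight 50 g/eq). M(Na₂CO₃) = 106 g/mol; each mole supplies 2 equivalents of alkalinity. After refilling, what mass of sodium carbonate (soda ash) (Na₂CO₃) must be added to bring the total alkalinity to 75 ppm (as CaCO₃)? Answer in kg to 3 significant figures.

(a) 4.16 ppm; (b) 12.6 kg

(a) Volume: 2480 m³ = 2,480,000 L.
(a) Available chlorine delivered: 14,600 g × 0.604 = 8818 g as Cl₂.
(a) Concentration rise: 8818 g / 2,480,000 L = 3.556 mg/L = 3.56 ppm.
(a) Final FC: 0.6 + 3.56 = 4.16 ppm.

(b) Volume: 822 m³ = 822,000 L.
(b) After draining 50% and refilling: 116 × 0.50 + 5 × 0.50 = 60.5 ppm.
(b) Deficit to target: 75 − 60.5 = 14.5 mg/L.
(b) As CaCO₃: 14.5 mg/L × 822,000 L = 11,920 g; ÷ 50 g/eq ÷ 2 = 119.2 mol Na₂CO₃.
(b) Mass: 119.2 × 106 = 12,630 g.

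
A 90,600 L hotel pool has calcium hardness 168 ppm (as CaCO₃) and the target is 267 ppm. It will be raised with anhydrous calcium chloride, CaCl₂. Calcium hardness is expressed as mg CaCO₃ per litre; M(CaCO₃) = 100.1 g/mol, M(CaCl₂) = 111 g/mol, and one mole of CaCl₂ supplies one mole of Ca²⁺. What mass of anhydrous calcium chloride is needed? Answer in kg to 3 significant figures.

Hardness to add: (267 − 168) = 99 mg/L as CaCO₃ × 90,600 L = 8969 g as CaCO₃.
Moles of Ca²⁺ (1 mol Ca²⁺ ≡ 1 mol CaCO₃): 8969 / 100.1 g/mol = 89.6 mol.
Mass of CaCl₂: 89.6 × 111 = 9946 g.

9.95 kg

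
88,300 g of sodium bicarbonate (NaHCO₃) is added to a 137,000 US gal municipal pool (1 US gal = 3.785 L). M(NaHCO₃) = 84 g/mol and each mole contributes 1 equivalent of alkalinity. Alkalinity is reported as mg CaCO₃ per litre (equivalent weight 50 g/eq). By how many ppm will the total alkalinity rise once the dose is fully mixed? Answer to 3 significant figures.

Volume: 137,000 US gal × 3.785 L/gal = 518,545 L.
Moles of NaHCO₃: 88,300 g ÷ 84 g/mol = 1051 mol → 1051 eq of alkalinity.
As CaCO₃: 1051 eq × 50 g/eq = 52,560 g.
Rise: 52,560 g / 518,545 L × 1000 = 101.4 mg/L.

101 ppm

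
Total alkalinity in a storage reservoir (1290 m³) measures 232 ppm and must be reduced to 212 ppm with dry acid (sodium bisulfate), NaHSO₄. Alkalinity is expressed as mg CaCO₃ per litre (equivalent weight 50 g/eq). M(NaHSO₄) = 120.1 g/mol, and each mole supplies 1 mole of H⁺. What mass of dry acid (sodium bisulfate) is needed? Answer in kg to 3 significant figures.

62.0 kg

Volume: 1290 m³ = 1,290,000 L.
Alkalinity to neutralize: (232 − 212) = 20 mg/L as CaCO₃ × 1,290,000 L = 25,800 g as CaCO₃.
Equivalents of H⁺ required: 25,800 ÷ 50 g/eq = 516 eq = 516 mol NaHSO₄.
Mass of NaHSO₄: 516 × 120.1 = 61,970 g.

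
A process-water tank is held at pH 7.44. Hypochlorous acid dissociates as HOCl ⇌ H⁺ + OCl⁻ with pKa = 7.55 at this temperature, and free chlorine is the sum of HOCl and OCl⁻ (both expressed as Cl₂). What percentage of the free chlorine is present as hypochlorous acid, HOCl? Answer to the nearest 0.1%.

[OCl⁻]/[HOCl] = 10^(pH − pKa) = 10^(7.44 − 7.55) = 10^-0.11 = 0.7762.
Fraction as HOCl = 1 / (1 + 0.7762) = 0.563.

56.3%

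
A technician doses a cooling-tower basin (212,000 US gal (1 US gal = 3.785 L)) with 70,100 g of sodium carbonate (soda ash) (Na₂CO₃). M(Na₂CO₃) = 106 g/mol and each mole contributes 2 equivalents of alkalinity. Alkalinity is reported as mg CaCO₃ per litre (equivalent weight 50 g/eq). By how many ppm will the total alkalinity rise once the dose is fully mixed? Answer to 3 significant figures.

82.4 ppm

Volume: 212,000 US gal × 3.785 L/gal = 802,420 L.
Moles of Na₂CO₃: 70,100 g ÷ 106 g/mol = 661.3 mol → 1323 eq of alkalinity.
As CaCO₃: 1323 eq × 50 g/eq = 66,130 g.
Rise: 66,130 g / 802,420 L × 1000 = 82.42 mg/L.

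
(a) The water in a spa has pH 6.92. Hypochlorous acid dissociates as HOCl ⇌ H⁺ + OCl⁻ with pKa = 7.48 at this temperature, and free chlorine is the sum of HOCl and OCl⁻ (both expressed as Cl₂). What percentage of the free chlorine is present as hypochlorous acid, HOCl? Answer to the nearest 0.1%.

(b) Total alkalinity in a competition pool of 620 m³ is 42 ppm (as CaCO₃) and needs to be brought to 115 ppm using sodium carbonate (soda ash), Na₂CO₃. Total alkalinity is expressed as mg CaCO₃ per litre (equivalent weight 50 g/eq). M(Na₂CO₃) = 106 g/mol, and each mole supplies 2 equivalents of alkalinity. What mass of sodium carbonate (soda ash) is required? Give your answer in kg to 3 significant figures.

(a) [OCl⁻]/[HOCl] = 10^(pH − pKa) = 10^(6.92 − 7.48) = 10^-0.56 = 0.2754.
(a) Fraction as HOCl = 1 / (1 + 0.2754) = 0.7841.

(b) Volume: 620 m³ = 620,000 L.
(b) Alkalinity to add: (115 − 42) = 73 mg/L as CaCO₃ × 620,000 L = 45,260 g as CaCO₃.
(b) Equivalents: 45,260 g ÷ 50 g/eq = 905.2 eq.
(b) Each mole of Na₂CO₃ supplies 2 eq, so 905.2 / 2 = 452.6 mol.
(b) Mass: 452.6 mol × 106 g/mol = 47,980 g.

(a) 78.4%; (b) 48.0 kg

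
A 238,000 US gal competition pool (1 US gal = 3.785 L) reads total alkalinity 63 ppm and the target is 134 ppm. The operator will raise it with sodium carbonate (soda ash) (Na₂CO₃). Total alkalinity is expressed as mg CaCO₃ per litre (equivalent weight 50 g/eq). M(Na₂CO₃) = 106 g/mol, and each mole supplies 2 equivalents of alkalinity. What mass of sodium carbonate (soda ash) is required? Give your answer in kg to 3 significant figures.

67.8 kg

Volume: 238,000 US gal × 3.785 L/gal = 900,830 L.
Alkalinity to add: (134 − 63) = 71 mg/L as CaCO₃ × 900,830 L = 63,960 g as CaCO₃.
Equivalents: 63,960 g ÷ 50 g/eq = 1279 eq.
Each mole of Na₂CO₃ supplies 2 eq, so 1279 / 2 = 639.6 mol.
Mass: 639.6 mol × 106 g/mol = 67,800 g.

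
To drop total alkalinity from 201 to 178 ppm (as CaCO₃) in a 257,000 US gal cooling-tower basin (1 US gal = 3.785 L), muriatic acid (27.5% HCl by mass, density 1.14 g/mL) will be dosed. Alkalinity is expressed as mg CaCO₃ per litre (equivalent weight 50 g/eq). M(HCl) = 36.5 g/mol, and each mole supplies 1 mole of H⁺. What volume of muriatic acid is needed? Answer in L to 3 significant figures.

Volume: 257,000 US gal × 3.785 L/gal = 972,745 L.
Alkalinity to neutralize: (201 − 178) = 23 mg/L as CaCO₃ × 972,745 L = 22,370 g as CaCO₃.
Equivalents of H⁺ required: 22,370 ÷ 50 g/eq = 447.5 eq = 447.5 mol HCl.
Mass of HCl: 447.5 × 36.5 = 16,330 g.
Mass of 27.5% solution: 16,330 / 0.275 = 59,390 g.
Volume: 59,390 g ÷ 1.14 g/mL = 52,100 mL.

52.1 L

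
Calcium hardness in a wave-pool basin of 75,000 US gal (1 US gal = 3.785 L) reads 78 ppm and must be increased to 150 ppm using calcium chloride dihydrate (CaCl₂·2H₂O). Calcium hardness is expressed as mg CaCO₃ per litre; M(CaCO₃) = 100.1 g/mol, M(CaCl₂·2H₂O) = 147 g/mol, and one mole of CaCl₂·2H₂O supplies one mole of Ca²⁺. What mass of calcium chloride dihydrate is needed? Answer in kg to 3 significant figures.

30.0 kg

Volume: 75,000 US gal × 3.785 L/gal = 283,875 L.
Hardness to add: (150 − 78) = 72 mg/L as CaCO₃ × 283,875 L = 20,440 g as CaCO₃.
Moles of Ca²⁺ (1 mol Ca²⁺ ≡ 1 mol CaCO₃): 20,440 / 100.1 g/mol = 204.2 mol.
Mass of CaCl₂·2H₂O: 204.2 × 147 = 30,020 g.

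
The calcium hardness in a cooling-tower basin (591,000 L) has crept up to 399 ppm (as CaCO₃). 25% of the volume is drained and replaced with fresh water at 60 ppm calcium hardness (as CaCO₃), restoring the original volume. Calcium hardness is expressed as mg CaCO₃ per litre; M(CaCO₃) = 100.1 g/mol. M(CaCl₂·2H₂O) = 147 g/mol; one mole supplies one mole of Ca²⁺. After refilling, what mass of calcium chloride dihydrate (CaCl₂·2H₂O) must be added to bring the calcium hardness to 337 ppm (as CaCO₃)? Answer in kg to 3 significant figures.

After draining 25% and refilling: 399 × 0.75 + 60 × 0.25 = 314.25 ppm.
Deficit to target: 337 − 314.25 = 22.75 mg/L.
As CaCO₃: 22.75 mg/L × 591,000 L = 13,450 g; ÷ 100.1 = 134.3 mol Ca²⁺.
Mass: 134.3 × 147 = 19,740 g.

19.7 kg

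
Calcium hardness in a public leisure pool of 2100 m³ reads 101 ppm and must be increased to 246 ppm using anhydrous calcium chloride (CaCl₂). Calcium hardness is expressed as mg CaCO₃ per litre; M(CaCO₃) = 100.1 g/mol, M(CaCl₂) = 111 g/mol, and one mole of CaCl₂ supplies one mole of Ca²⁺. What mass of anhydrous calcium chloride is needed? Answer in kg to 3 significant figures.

338 kg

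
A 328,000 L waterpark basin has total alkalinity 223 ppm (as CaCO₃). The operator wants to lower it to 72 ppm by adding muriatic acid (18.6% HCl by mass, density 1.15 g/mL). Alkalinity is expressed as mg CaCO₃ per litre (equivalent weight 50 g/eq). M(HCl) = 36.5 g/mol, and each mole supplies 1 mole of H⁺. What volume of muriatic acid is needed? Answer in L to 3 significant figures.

169 L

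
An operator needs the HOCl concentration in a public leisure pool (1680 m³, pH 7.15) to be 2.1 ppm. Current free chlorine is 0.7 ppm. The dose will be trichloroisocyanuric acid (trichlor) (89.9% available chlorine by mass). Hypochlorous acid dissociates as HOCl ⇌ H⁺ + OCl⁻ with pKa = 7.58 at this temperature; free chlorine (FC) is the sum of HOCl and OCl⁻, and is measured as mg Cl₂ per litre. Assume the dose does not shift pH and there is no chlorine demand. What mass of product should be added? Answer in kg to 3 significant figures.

4.07 kg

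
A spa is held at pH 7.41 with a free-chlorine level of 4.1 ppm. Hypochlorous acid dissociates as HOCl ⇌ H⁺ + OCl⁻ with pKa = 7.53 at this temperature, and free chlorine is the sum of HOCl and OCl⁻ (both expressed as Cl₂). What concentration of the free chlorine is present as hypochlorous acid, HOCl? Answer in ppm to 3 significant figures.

[OCl⁻]/[HOCl] = 10^(pH − pKa) = 10^(7.41 − 7.53) = 10^-0.12 = 0.7586.
Fraction as HOCl = 1 / (1 + 0.7586) = 0.5686.
HOCl = 0.5686 × 4.1 ppm = 2.331 ppm.

2.33 ppm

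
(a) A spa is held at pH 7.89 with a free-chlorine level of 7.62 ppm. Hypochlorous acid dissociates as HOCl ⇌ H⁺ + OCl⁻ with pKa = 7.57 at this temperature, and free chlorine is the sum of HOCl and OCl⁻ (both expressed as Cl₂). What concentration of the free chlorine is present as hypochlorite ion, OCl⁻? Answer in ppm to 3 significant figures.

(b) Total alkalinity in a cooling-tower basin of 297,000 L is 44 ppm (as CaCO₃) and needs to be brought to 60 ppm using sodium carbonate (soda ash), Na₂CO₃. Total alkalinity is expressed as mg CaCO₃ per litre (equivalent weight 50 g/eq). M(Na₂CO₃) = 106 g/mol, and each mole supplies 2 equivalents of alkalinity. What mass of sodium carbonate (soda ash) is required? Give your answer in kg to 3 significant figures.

(a) [OCl⁻]/[HOCl] = 10^(pH − pKa) = 10^(7.89 − 7.57) = 10^0.32 = 2.089.
(a) Fraction as HOCl = 1 / (1 + 2.089) = 0.3237.
(a) OCl⁻ = (1 − 0.3237) × 7.62 ppm = 5.153 ppm.

(b) Alkalinity to add: (60 − 44) = 16 mg/L as CaCO₃ × 297,000 L = 4752 g as CaCO₃.
(b) Equivalents: 4752 g ÷ 50 g/eq = 95.04 eq.
(b) Each mole of Na₂CO₃ supplies 2 eq, so 95.04 / 2 = 47.52 mol.
(b) Mass: 47.52 mol × 106 g/mol = 5037 g.

(a) 5.15 ppm; (b) 5.04 kg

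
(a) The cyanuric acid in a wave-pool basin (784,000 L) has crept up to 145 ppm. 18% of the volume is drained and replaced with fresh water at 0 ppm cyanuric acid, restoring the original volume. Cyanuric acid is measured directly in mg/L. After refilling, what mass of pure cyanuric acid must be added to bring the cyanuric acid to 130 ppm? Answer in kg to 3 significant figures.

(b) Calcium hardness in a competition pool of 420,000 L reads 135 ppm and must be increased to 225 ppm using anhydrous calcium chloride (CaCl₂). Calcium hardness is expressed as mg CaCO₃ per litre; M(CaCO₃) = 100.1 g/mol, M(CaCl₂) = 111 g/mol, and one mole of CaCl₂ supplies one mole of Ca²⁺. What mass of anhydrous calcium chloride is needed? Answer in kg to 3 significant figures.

(a) After draining 18% and refilling: 145 × 0.82 + 0 × 0.18 = 118.9 ppm.
(a) Deficit to target: 130 − 118.9 = 11.1 mg/L.
(a) Mass: 11.1 mg/L × 784,000 L = 8702 g cyanuric acid.

(b) Hardness to add: (225 − 135) = 90 mg/L as CaCO₃ × 420,000 L = 37,800 g as CaCO₃.
(b) Moles of Ca²⁺ (1 mol Ca²⁺ ≡ 1 mol CaCO₃): 37,800 / 100.1 g/mol = 377.6 mol.
(b) Mass of CaCl₂: 377.6 × 111 = 41,920 g.

(a) 8.70 kg; (b) 41.9 kg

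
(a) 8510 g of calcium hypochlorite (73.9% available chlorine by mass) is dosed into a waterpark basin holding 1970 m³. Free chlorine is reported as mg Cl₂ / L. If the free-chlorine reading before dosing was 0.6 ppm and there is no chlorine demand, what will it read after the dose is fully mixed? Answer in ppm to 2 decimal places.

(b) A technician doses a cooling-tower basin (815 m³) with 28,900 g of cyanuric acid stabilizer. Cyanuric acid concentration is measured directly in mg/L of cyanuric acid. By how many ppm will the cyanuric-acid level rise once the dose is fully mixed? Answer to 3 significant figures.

(a) 3.79 ppm; (b) 35.5 ppm

(a) Volume: 1970 m³ = 1,970,000 L.
(a) Available chlorine delivered: 8510 g × 0.739 = 6289 g as Cl₂.
(a) Concentration rise: 6289 g / 1,970,000 L = 3.192 mg/L = 3.19 ppm.
(a) Final FC: 0.6 + 3.19 = 3.79 ppm.

(b) Volume: 815 m³ = 815,000 L.
(b) Rise: 28,900 g / 815,000 L × 1000 = 35.46 mg/L.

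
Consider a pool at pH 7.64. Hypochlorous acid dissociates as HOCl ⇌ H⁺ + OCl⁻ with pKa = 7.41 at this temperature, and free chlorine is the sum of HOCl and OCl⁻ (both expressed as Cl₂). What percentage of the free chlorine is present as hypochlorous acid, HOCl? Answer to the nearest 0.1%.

[OCl⁻]/[HOCl] = 10^(pH − pKa) = 10^(7.64 − 7.41) = 10^0.23 = 1.698.
Fraction as HOCl = 1 / (1 + 1.698) = 0.3706.

37.1%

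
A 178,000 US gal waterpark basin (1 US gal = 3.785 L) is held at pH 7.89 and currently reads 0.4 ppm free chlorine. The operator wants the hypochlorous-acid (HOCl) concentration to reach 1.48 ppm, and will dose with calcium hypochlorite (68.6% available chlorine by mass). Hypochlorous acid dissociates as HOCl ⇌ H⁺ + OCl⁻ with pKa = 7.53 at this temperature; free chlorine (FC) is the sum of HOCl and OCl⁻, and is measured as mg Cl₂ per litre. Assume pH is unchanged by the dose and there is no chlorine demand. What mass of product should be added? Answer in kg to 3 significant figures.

4.39 kg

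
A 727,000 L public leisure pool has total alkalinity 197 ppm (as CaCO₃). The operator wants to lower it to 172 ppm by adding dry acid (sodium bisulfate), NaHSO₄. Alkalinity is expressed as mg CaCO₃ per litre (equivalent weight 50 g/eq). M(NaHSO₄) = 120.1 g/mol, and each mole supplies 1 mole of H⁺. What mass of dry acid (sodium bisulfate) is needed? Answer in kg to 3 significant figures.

Alkalinity to neutralize: (197 − 172) = 25 mg/L as CaCO₃ × 727,000 L = 18,180 g as CaCO₃.
Equivalents of H⁺ required: 18,180 ÷ 50 g/eq = 363.5 eq = 363.5 mol NaHSO₄.
Mass of NaHSO₄: 363.5 × 120.1 = 43,660 g.

43.7 kg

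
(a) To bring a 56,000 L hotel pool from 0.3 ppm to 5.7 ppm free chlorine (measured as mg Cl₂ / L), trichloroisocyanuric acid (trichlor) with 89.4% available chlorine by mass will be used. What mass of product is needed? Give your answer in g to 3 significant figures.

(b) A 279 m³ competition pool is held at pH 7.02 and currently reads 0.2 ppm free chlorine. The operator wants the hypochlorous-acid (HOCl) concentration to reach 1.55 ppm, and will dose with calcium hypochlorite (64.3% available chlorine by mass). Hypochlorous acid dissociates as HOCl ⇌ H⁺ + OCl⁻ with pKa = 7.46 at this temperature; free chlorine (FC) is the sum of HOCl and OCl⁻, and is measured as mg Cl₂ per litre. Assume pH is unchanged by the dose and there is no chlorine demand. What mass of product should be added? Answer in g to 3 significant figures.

(a) Chlorine deficit: 5.7 − 0.3 = 5.4 ppm = 5.4 mg/L as Cl₂.
(a) Cl₂ equivalent needed: 5.4 mg/L × 56,000 L = 302,400 mg = 302.4 g.
(a) Product at 89.4% available chlorine: 302.4 / 0.894 = 338.3 g.

(b) Volume: 279 m³ = 279,000 L.
(b) [OCl⁻]/[HOCl] = 10^(pH − pKa) = 10^(7.02 − 7.46) = 0.3631; fraction as HOCl = 1/(1 + 0.3631) = 0.7336.
(b) Free chlorine required for 1.55 ppm HOCl: 1.55 / 0.7336 = 2.113 ppm.
(b) FC to add: 2.113 − 0.2 = 1.913 mg/L as Cl₂.
(b) Cl₂ equivalent: 1.913 mg/L × 279,000 L = 533.7 g.
(b) Product at 64.3% available Cl: 533.7 / 0.643 = 830 g.

(a) 338 g; (b) 830 g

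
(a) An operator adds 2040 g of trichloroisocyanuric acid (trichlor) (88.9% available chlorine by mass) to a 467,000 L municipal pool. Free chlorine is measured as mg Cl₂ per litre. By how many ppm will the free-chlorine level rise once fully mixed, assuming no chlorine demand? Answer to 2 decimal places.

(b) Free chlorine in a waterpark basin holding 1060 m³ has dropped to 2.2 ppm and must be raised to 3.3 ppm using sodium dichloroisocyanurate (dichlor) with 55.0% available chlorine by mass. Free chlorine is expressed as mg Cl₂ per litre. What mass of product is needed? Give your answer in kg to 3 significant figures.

(a) 3.88 ppm; (b) 2.12 kg

(a) Available chlorine delivered: 2040 g × 0.889 = 1814 g as Cl₂.
(a) Concentration rise: 1814 g / 467,000 L = 3.883 mg/L = 3.88 ppm.

(b) Volume: 1060 m³ = 1,060,000 L.
(b) Chlorine deficit: 3.3 − 2.2 = 1.1 ppm = 1.1 mg/L as Cl₂.
(b) Cl₂ equivalent needed: 1.1 mg/L × 1,060,000 L = 1,166,000 mg = 1166 g.
(b) Product at 55.0% available chlorine: 1166 / 0.55 = 2120 g.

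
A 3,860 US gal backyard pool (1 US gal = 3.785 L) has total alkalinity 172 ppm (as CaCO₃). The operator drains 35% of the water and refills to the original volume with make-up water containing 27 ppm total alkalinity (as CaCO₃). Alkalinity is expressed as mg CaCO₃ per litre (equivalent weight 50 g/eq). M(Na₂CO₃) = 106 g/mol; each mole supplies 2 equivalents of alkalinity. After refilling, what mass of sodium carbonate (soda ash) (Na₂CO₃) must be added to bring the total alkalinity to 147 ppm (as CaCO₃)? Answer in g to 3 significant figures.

Volume: 3,860 US gal × 3.785 L/gal = 14,610 L.
After draining 35% and refilling: 172 × 0.65 + 27 × 0.35 = 121.25 ppm.
Deficit to target: 147 − 121.25 = 25.75 mg/L.
As CaCO₃: 25.75 mg/L × 14,610 L = 376.2 g; ÷ 50 g/eq ÷ 2 = 3.762 mol Na₂CO₃.
Mass: 3.762 × 106 = 398.8 g.

399 g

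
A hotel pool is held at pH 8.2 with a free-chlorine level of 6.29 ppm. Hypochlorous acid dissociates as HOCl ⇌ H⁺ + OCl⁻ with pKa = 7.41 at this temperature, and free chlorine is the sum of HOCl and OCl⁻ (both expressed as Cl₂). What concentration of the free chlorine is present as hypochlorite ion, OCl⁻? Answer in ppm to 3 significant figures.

[OCl⁻]/[HOCl] = 10^(pH − pKa) = 10^(8.2 − 7.41) = 10^0.79 = 6.166.
Fraction as HOCl = 1 / (1 + 6.166) = 0.1395.
OCl⁻ = (1 − 0.1395) × 6.29 ppm = 5.412 ppm.

5.41 ppm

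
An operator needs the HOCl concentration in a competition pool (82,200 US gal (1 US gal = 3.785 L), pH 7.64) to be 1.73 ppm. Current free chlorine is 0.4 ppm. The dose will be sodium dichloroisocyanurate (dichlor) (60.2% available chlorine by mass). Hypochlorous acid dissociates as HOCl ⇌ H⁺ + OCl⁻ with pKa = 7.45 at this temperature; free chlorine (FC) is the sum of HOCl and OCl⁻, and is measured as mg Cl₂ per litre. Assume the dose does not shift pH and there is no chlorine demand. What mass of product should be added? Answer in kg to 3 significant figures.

2.07 kg

Volume: 82,200 US gal × 3.785 L/gal = 311,127 L.
[OCl⁻]/[HOCl] = 10^(pH − pKa) = 10^(7.64 − 7.45) = 1.549; fraction as HOCl = 1/(1 + 1.549) = 0.3923.
Free chlorine required for 1.73 ppm HOCl: 1.73 / 0.3923 = 4.409 ppm.
FC to add: 4.409 − 0.4 = 4.009 mg/L as Cl₂.
Cl₂ equivalent: 4.009 mg/L × 311,127 L = 1247 g.
Product at 60.2% available Cl: 1247 / 0.602 = 2072 g.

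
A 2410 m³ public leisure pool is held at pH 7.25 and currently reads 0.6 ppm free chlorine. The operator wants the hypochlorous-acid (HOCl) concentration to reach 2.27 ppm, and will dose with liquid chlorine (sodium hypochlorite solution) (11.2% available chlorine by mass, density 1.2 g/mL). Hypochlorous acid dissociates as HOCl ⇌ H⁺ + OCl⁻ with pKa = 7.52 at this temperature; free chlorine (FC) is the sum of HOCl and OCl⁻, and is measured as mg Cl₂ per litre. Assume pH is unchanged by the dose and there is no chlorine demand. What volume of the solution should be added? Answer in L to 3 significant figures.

51.8 L

Volume: 2410 m³ = 2,410,000 L.
[OCl⁻]/[HOCl] = 10^(pH − pKa) = 10^(7.25 − 7.52) = 0.537; fraction as HOCl = 1/(1 + 0.537) = 0.6506.
Free chlorine required for 2.27 ppm HOCl: 2.27 / 0.6506 = 3.489 ppm.
FC to add: 3.489 − 0.6 = 2.889 mg/L as Cl₂.
Cl₂ equivalent: 2.889 mg/L × 2,410,000 L = 6963 g.
Product at 11.2% available Cl: 6963 / 0.112 = 62,170 g.
Volume: 62,170 g ÷ 1.2 g/mL = 51,810 mL.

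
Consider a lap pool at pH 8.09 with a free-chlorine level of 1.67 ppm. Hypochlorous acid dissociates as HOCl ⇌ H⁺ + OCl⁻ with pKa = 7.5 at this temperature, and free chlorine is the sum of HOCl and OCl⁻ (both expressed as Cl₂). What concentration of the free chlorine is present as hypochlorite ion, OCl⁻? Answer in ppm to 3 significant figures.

1.33 ppm

[OCl⁻]/[HOCl] = 10^(pH − pKa) = 10^(8.09 − 7.5) = 10^0.59 = 3.89.
Fraction as HOCl = 1 / (1 + 3.89) = 0.2045.
OCl⁻ = (1 − 0.2045) × 1.67 ppm = 1.329 ppm.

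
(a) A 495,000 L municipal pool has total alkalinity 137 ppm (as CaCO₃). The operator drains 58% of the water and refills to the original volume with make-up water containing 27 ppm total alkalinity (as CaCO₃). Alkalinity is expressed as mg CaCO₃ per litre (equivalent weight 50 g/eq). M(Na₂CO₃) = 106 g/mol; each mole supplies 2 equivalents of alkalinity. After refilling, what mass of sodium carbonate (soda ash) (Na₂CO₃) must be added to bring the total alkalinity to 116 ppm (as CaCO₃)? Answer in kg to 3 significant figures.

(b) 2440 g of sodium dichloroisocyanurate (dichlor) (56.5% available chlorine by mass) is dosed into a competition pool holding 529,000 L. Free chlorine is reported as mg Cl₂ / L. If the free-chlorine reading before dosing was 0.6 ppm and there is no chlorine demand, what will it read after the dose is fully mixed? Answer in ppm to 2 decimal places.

(a) After draining 58% and refilling: 137 × 0.42 + 27 × 0.58 = 73.2 ppm.
(a) Deficit to target: 116 − 73.2 = 42.8 mg/L.
(a) As CaCO₃: 42.8 mg/L × 495,000 L = 21,190 g; ÷ 50 g/eq ÷ 2 = 211.9 mol Na₂CO₃.
(a) Mass: 211.9 × 106 = 22,460 g.

(b) Available chlorine delivered: 2440 g × 0.565 = 1379 g as Cl₂.
(b) Concentration rise: 1379 g / 529,000 L = 2.606 mg/L = 2.61 ppm.
(b) Final FC: 0.6 + 2.61 = 3.21 ppm.

(a) 22.5 kg; (b) 3.21 ppm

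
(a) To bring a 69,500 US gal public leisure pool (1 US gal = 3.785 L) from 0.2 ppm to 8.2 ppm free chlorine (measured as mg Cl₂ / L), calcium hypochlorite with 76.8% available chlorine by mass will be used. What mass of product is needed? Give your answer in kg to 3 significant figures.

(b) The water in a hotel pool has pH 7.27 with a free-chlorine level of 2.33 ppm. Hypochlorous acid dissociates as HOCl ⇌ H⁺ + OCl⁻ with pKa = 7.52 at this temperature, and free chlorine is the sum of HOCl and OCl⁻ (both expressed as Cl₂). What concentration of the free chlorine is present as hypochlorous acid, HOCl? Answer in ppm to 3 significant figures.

(a) 2.74 kg; (b) 1.49 ppm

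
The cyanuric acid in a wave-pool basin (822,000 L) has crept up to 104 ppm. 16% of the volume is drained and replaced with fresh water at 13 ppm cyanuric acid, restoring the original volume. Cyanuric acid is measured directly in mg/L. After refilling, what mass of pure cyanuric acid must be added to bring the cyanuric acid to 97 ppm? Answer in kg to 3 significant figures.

After draining 16% and refilling: 104 × 0.84 + 13 × 0.16 = 89.44 ppm.
Deficit to target: 97 − 89.44 = 7.56 mg/L.
Mass: 7.56 mg/L × 822,000 L = 6214 g cyanuric acid.

6.21 kg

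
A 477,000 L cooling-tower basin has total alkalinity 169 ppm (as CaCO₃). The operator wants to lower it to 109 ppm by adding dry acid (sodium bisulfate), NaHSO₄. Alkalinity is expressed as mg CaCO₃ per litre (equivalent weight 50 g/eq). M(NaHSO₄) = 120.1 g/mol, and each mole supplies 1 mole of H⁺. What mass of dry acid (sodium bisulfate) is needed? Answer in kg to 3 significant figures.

Alkalinity to neutralize: (169 − 109) = 60 mg/L as CaCO₃ × 477,000 L = 28,620 g as CaCO₃.
Equivalents of H⁺ required: 28,620 ÷ 50 g/eq = 572.4 eq = 572.4 mol NaHSO₄.
Mass of NaHSO₄: 572.4 × 120.1 = 68,750 g.

68.7 kg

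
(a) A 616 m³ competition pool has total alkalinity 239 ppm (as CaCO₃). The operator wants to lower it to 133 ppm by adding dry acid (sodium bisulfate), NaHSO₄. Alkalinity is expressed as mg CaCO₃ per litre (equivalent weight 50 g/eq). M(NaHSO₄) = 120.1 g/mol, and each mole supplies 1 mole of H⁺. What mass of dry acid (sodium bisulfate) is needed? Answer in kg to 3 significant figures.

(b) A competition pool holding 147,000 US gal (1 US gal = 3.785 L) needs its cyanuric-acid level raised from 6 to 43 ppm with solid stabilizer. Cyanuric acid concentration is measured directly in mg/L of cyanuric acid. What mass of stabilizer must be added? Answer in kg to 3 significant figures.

(a) 157 kg; (b) 20.6 kg

(a) Volume: 616 m³ = 616,000 L.
(a) Alkalinity to neutralize: (239 − 133) = 106 mg/L as CaCO₃ × 616,000 L = 65,300 g as CaCO₃.
(a) Equivalents of H⁺ required: 65,300 ÷ 50 g/eq = 1306 eq = 1306 mol NaHSO₄.
(a) Mass of NaHSO₄: 1306 × 120.1 = 156,800 g.

(b) Volume: 147,000 US gal × 3.785 L/gal = 556,395 L.
(b) CYA to add: (43 − 6) = 37 mg/L × 556,395 L = 20,590 g cyanuric acid.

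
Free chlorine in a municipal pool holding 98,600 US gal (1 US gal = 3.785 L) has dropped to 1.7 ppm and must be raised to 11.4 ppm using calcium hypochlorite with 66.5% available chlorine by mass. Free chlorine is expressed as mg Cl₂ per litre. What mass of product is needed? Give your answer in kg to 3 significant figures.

5.44 kg

Volume: 98,600 US gal × 3.785 L/gal = 373,201 L.
Chlorine deficit: 11.4 − 1.7 = 9.7 ppm = 9.7 mg/L as Cl₂.
Cl₂ equivalent needed: 9.7 mg/L × 373,201 L = 3,620,000 mg = 3620 g.
Product at 66.5% available chlorine: 3620 / 0.665 = 5444 g.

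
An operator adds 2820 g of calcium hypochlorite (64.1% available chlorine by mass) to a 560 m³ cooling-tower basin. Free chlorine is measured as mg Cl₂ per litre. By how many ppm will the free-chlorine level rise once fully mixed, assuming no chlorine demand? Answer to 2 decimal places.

3.23 ppm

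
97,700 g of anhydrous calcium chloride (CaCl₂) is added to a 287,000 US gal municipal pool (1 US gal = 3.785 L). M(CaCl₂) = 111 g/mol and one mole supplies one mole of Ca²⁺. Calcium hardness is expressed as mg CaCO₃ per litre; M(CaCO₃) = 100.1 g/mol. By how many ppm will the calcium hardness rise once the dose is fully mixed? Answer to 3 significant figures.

81.1 ppm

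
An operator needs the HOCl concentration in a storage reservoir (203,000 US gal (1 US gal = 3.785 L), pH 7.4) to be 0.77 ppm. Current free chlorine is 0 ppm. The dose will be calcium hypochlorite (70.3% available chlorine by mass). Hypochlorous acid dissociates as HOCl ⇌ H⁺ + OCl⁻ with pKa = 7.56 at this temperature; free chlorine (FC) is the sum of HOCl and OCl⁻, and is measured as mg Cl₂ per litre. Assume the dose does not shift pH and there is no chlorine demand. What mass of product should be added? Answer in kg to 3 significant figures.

Volume: 203,000 US gal × 3.785 L/gal = 768,355 L.
[OCl⁻]/[HOCl] = 10^(pH − pKa) = 10^(7.4 − 7.56) = 0.6918; fraction as HOCl = 1/(1 + 0.6918) = 0.5911.
Free chlorine required for 0.77 ppm HOCl: 0.77 / 0.5911 = 1.303 ppm.
FC to add: 1.303 − 0 = 1.303 mg/L as Cl₂.
Cl₂ equivalent: 1.303 mg/L × 768,355 L = 1001 g.
Product at 70.3% available Cl: 1001 / 0.703 = 1424 g.

1.42 kg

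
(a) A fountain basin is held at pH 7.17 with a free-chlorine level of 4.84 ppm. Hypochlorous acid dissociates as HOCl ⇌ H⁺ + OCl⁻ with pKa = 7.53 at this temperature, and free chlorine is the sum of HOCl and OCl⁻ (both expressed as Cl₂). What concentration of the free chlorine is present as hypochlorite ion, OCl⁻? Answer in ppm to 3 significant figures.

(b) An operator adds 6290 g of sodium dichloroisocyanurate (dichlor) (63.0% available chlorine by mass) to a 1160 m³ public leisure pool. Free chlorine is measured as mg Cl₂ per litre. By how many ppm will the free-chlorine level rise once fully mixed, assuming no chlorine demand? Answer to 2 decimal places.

(a) [OCl⁻]/[HOCl] = 10^(pH − pKa) = 10^(7.17 − 7.53) = 10^-0.36 = 0.4365.
(a) Fraction as HOCl = 1 / (1 + 0.4365) = 0.6961.
(a) OCl⁻ = (1 − 0.6961) × 4.84 ppm = 1.471 ppm.

(b) Volume: 1160 m³ = 1,160,000 L.
(b) Available chlorine delivered: 6290 g × 0.63 = 3963 g as Cl₂.
(b) Concentration rise: 3963 g / 1,160,000 L = 3.416 mg/L = 3.42 ppm.

(a) 1.47 ppm; (b) 3.42 ppm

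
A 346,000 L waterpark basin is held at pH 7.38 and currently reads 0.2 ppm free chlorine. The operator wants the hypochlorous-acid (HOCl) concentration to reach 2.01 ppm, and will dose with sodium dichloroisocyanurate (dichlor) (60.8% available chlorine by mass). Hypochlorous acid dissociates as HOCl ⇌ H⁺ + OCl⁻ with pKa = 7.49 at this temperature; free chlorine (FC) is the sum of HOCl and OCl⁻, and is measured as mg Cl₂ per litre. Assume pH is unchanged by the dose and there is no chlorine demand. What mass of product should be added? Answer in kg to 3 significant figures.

1.92 kg

[OCl⁻]/[HOCl] = 10^(pH − pKa) = 10^(7.38 − 7.49) = 0.7762; fraction as HOCl = 1/(1 + 0.7762) = 0.563.
Free chlorine required for 2.01 ppm HOCl: 2.01 / 0.563 = 3.57 ppm.
FC to add: 3.57 − 0.2 = 3.37 mg/L as Cl₂.
Cl₂ equivalent: 3.37 mg/L × 346,000 L = 1166 g.
Product at 60.8% available Cl: 1166 / 0.608 = 1918 g.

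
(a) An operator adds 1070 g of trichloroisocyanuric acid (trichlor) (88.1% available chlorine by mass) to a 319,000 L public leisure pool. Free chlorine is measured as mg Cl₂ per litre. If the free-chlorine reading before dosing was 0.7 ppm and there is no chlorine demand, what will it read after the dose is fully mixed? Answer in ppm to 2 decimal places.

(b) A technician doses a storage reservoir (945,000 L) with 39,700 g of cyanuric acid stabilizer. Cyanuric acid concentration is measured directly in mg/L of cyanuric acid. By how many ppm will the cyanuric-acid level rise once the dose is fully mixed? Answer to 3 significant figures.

(a) 3.66 ppm; (b) 42.0 ppm

(a) Available chlorine delivered: 1070 g × 0.881 = 942.7 g as Cl₂.
(a) Concentration rise: 942.7 g / 319,000 L = 2.955 mg/L = 2.96 ppm.
(a) Final FC: 0.7 + 2.96 = 3.66 ppm.

(b) Rise: 39,700 g / 945,000 L × 1000 = 42.01 mg/L.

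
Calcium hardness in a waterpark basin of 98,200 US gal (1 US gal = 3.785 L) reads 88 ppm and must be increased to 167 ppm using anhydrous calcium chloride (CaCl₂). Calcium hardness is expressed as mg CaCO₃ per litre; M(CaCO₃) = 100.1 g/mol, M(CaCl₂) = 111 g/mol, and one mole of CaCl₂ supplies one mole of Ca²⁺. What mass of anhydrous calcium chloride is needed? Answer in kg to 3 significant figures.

32.6 kg

Volume: 98,200 US gal × 3.785 L/gal = 371,687 L.
Hardness to add: (167 − 88) = 79 mg/L as CaCO₃ × 371,687 L = 29,360 g as CaCO₃.
Moles of Ca²⁺ (1 mol Ca²⁺ ≡ 1 mol CaCO₃): 29,360 / 100.1 g/mol = 293.3 mol.
Mass of CaCl₂: 293.3 × 111 = 32,560 g.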